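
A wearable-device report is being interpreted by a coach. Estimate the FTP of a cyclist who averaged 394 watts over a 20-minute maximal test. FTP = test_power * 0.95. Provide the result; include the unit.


FTP = 394 * 0.95 = 374.3 W

374.3 W


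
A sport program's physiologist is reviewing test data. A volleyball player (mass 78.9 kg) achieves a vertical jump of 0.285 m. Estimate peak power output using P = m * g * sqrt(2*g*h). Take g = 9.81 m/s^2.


2 * g * h = 2 * 9.81 * 0.285 = 5.5917
sqrt(5.5917) = 2.364678 m/s
P = 78.9 * 9.81 * 2.364678 = 1830.28 W

1830.28 W


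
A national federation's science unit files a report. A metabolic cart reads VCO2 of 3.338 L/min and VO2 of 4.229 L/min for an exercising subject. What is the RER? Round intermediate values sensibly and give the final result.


RER = VCO2 / VO2 = 3.338 / 4.229 = 0.7893

0.7893


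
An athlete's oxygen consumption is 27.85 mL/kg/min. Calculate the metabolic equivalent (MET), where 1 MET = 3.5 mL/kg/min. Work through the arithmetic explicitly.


MET = VO2 / 3.5
= 27.85 / 3.5
= 7.96 METs

7.96 METs


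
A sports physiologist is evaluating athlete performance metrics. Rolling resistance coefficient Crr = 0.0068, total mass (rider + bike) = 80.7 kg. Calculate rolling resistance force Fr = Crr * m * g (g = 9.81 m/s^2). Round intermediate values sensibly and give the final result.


Fr = Crr * m * g
= 0.0068 * 80.7 * 9.81
= 5.383 N

5.383 N


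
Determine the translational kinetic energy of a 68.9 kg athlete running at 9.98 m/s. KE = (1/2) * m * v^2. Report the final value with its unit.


KE = 0.5 * m * v^2
= 0.5 * 68.9 * 9.98^2
= 0.5 * 68.9 * 99.6004
= 3431.23 J

3431.23 J


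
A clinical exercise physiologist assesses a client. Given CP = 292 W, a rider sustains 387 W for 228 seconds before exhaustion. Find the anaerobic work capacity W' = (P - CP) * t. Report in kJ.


Excess power = 387 - 292 = 95 W
Work above CP = 95 * 228 = 21660 J
W' = 21.66 kJ

21.66 kJ


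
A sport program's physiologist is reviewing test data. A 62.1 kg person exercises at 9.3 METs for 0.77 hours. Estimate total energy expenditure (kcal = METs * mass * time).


Energy = METs * mass(kg) * time(h)
= 9.3 * 62.1 * 0.77
= 444.7 kcal

444.7 kcal


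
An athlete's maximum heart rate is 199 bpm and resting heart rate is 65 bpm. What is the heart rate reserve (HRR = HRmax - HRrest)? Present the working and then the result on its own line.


HRR = HRmax - HRrest
= 199 - 65
= 134 bpm

134 bpm


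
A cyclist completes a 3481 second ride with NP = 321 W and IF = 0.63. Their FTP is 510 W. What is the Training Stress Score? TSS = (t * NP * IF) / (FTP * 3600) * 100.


t * NP * IF = 3481 * 321 * 0.63 = 703962.63
FTP * 3600 = 1836000
TSS = (703962.63 / 1836000) * 100 = 38.34

38.34 TSS


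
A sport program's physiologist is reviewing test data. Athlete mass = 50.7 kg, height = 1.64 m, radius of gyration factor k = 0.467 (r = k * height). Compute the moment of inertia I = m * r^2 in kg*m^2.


r = k * height = 0.467 * 1.64 = 0.76588 m
r^2 = 0.76588^2 = 0.586572
I = 50.7 * 0.586572 = 29.739 kg*m^2

29.739 kg*m^2


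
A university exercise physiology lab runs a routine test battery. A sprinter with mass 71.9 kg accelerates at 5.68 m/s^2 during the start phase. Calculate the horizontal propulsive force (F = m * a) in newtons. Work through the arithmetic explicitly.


F = m * a
= 71.9 * 5.68
= 408.39 N

408.39 N


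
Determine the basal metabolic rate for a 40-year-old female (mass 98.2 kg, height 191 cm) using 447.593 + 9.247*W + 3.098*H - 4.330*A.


BMR = 447.593 + 9.247*98.2 + 3.098*191 - 4.330*40
= 1774.17 kcal/day

1774.17 kcal/day


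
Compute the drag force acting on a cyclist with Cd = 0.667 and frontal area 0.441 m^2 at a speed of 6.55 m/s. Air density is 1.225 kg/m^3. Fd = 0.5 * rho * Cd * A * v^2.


Step 1: v^2 = 42.9025
Step 2: Fd = 0.5 * 1.225 * 0.667 * 0.441 * 42.9025
= 7.73 N

7.73 N


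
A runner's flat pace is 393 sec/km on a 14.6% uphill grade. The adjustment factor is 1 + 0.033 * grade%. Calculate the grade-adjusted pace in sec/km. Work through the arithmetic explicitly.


Factor = 1 + 0.033 * 14.6 = 1.4818
Adjusted pace = 393 * 1.4818
= 582.35 sec/km

582.35 s/km


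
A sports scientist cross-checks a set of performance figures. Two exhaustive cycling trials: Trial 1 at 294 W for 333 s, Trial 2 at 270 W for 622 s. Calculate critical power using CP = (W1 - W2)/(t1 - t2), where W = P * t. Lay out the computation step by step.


W1 = 294 * 333 = 97902 J
W2 = 270 * 622 = 167940 J
CP = (97902 - 167940) / (333 - 622)
= -70038 / -289
= 242.35 W

242.35 W


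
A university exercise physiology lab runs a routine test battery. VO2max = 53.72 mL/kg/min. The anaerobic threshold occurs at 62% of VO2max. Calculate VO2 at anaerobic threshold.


AT fraction = 62 / 100 = 0.62
AT VO2 = 53.72 * 0.62
= 33.31 mL/kg/min

33.31 mL/kg/min


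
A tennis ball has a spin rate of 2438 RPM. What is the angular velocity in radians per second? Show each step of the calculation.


Convert RPM to rad/s: multiply by 2*pi and divide by 60
omega = 2438 * 2 * pi / 60
= 255.307 rad/s

255.307 rad/s


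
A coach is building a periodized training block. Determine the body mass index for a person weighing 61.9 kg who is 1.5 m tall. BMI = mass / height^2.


BMI = mass / height^2
= 61.9 / 1.5^2
= 61.9 / 2.25
= 27.51 kg/m^2

27.51 kg/m^2


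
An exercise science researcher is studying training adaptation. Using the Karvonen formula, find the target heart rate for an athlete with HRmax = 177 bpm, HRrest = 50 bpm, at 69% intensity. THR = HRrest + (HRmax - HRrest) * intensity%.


HRR = 177 - 50 = 127
THR = 50 + 127 * 0.69
= 50 + 87.63
= 137.63 bpm

137.63 bpm


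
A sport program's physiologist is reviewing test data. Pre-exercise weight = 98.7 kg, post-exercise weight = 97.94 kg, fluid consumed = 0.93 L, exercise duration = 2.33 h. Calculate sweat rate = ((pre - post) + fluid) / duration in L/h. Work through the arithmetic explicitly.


Weight loss = 98.7 - 97.94 = 0.76 kg (approx L)
Total sweat = 0.76 + 0.93 = 1.69 L
Sweat rate = 1.69 / 2.33 = 0.725 L/h

0.725 L/h


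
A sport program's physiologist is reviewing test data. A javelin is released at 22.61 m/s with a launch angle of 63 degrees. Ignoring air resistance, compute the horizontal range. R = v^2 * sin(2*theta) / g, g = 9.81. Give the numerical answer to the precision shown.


Launch speed squared = 511.2121
sin(2 * 63 deg) = 0.809017
Range = 511.2121 * 0.809017 / 9.81
= 42.159 m

42.159 m


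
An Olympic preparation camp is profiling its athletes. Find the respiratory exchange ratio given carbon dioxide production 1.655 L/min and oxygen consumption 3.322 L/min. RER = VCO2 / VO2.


VCO2 = 1.655 L/min
VO2 = 3.322 L/min
RER = 1.655 / 3.322 = 0.4982

0.4982


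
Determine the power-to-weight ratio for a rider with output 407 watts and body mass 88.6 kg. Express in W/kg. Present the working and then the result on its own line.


P/W = 407 / 88.6 = 4.594 W/kg

4.594 W/kg


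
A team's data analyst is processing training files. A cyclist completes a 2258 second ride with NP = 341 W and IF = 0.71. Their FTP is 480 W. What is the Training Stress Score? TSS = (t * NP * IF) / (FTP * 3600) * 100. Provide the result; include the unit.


t * NP * IF = 2258 * 341 * 0.71 = 546684.38
FTP * 3600 = 1728000
TSS = (546684.38 / 1728000) * 100 = 31.64

31.64 TSS


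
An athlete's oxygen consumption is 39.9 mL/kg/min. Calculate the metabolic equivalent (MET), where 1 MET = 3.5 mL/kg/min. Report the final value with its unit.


MET = VO2 / 3.5
= 39.9 / 3.5
= 11.4 METs

11.4 METs


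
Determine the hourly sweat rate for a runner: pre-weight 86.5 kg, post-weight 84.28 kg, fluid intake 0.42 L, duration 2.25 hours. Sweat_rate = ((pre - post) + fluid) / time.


Mass lost = 86.5 - 84.28 = 2.22 kg
Add fluid consumed: 2.22 + 0.42 = 2.64 L total sweat
Sweat rate = 2.64 / 2.25 = 1.173 L/h

1.173 L/h


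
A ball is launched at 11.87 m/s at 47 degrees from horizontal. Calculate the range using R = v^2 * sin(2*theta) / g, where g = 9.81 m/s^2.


sin(2 * 47) = sin(94) = 0.997564
v^2 = 11.87^2 = 140.8969
R = 140.8969 * 0.997564 / 9.81
= 14.328 m

14.328 m


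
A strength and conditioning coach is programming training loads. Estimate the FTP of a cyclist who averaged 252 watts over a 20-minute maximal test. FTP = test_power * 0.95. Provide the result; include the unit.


FTP = 252 * 0.95 = 239.4 W

239.4 W


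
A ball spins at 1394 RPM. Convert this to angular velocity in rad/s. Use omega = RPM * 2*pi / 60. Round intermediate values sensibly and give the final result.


omega = 1394 * 2 * pi / 60
= 1394 * 6.28318531 / 60
= 8758.76 / 60
= 145.979 rad/s

145.979 rad/s


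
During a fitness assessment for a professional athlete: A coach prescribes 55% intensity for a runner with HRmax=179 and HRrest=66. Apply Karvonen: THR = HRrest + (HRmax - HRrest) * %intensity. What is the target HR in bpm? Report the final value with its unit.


Heart rate reserve = 179 - 66 = 113
Intensity fraction = 55 / 100 = 0.55
THR = 66 + 113 * 0.55 = 128.15 bpm

128.15 bpm


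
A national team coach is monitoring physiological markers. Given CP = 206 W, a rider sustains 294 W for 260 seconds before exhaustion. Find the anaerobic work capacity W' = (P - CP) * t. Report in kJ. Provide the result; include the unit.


Excess power = 294 - 206 = 88 W
Work above CP = 88 * 260 = 22880 J
W' = 22.88 kJ

22.88 kJ


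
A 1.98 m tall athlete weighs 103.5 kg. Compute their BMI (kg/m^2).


height^2 = 3.9204 m^2
BMI = 103.5 / 3.9204 = 26.4 kg/m^2

26.4 kg/m^2


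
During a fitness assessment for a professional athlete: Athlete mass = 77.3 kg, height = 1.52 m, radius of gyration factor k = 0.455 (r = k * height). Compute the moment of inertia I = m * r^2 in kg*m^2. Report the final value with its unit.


r = k * height = 0.455 * 1.52 = 0.6916 m
r^2 = 0.6916^2 = 0.478311
I = 77.3 * 0.478311 = 36.973 kg*m^2

36.973 kg*m^2


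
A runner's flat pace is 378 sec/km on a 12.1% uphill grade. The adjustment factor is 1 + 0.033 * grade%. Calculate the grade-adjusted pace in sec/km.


Factor = 1 + 0.033 * 12.1 = 1.3993
Adjusted pace = 378 * 1.3993
= 528.94 sec/km

528.94 s/km


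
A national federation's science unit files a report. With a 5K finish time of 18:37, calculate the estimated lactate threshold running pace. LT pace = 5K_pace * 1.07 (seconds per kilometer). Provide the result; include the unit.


Race duration = 1117 s for 5 km
Average pace = 1117 / 5 = 223.4 s/km
LT pace = 223.4 * 1.07
= 239.04 s/km

239.04 s/km


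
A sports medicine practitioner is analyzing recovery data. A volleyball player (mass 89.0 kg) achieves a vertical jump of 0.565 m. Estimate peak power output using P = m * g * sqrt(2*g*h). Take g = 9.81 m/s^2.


2 * g * h = 2 * 9.81 * 0.565 = 11.0853
sqrt(11.0853) = 3.329459 m/s
P = 89.0 * 9.81 * 3.329459 = 2906.92 W

2906.92 W


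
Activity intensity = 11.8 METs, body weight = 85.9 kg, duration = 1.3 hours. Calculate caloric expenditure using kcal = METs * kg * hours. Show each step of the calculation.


kcal = 11.8 * 85.9 * 1.3
= 1013.62 * 1.3
= 1317.71 kcal

1317.71 kcal


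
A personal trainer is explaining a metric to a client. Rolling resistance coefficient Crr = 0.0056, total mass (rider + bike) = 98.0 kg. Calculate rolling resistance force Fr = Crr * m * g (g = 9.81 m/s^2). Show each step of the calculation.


Fr = Crr * m * g
= 0.0056 * 98.0 * 9.81
= 5.384 N

5.384 N


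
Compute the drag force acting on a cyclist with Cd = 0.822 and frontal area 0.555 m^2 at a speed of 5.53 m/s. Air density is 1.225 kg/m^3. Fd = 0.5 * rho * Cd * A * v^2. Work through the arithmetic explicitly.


Step 1: v^2 = 30.5809
Step 2: Fd = 0.5 * 1.225 * 0.822 * 0.555 * 30.5809
= 8.545 N

8.545 N


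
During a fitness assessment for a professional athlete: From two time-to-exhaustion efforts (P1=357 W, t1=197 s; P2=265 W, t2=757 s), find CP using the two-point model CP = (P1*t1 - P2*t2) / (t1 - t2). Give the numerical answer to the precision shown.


Work in trial 1 = 70329 J
Work in trial 2 = 200605 J
Delta work = -130276 J
Delta time = -560 s
CP = -130276 / -560 = 232.64 W

232.64 W


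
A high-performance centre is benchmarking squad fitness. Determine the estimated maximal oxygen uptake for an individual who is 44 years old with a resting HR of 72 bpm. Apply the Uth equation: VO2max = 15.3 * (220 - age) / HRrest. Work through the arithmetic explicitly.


HRmax = 220 - 44 = 176
VO2max = 15.3 * (176 / 72)
= 15.3 * 2.4444
= 37.4 mL/kg/min

37.4 mL/kg/min


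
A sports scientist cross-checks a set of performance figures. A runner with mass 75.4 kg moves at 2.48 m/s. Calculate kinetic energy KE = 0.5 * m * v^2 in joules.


v^2 = 2.48^2 = 6.1504
KE = 0.5 * 75.4 * 6.1504
= 231.87 J

231.87 J


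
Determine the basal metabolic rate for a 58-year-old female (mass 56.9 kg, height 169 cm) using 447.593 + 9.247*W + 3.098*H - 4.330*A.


BMR = 447.593 + 9.247*56.9 + 3.098*169 - 4.330*58
= 1246.17 kcal/day

1246.17 kcal/day


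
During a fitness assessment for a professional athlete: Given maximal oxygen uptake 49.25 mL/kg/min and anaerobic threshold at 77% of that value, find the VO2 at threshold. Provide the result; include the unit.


Percentage as decimal = 0.77
VO2 at AT = 49.25 * 0.77 = 37.92 mL/kg/min

37.92 mL/kg/min


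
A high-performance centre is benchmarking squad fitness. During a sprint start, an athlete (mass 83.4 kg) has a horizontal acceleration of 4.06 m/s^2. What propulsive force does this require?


Propulsive force = mass * acceleration
= 83.4 kg * 4.06 m/s^2
= 338.6 N

338.6 N


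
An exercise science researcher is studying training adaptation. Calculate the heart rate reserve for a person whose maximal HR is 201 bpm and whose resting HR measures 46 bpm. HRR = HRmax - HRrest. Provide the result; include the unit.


HRmax = 201 bpm
HRrest = 46 bpm
HRR = 201 - 46 = 155 bpm

155 bpm


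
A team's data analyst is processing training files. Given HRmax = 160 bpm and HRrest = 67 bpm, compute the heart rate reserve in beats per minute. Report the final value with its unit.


Heart rate reserve = maximum HR minus resting HR
HRR = 160 - 67 = 93 bpm

93 bpm


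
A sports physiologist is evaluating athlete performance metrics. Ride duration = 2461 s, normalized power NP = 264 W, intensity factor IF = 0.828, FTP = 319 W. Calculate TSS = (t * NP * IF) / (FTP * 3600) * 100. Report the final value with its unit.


Numerator = 2461 * 264 * 0.828 = 537954.912
Denominator = 319 * 3600 = 1148400
TSS = 537954.912 / 1148400 * 100
= 46.84

46.84 TSS


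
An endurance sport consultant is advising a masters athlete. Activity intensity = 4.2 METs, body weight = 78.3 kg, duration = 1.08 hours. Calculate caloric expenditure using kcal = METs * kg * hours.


kcal = 4.2 * 78.3 * 1.08
= 328.86 * 1.08
= 355.17 kcal

355.17 kcal


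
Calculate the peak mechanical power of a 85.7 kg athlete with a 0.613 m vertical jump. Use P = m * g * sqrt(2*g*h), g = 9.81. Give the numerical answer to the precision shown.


First, sqrt(2gh) = sqrt(2 * 9.81 * 0.613)
= sqrt(12.02706) = 3.468005 m/s
Power = 85.7 * 9.81 * 3.468005 = 2915.61 W

2915.61 W


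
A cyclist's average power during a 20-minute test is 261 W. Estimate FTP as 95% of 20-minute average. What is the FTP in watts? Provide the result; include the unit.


FTP = 20-min power * 0.95
= 261 * 0.95
= 247.95 W

247.95 W


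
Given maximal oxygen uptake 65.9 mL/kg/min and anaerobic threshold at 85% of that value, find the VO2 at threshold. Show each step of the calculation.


Percentage as decimal = 0.85
VO2 at AT = 65.9 * 0.85 = 56.02 mL/kg/min

56.02 mL/kg/min


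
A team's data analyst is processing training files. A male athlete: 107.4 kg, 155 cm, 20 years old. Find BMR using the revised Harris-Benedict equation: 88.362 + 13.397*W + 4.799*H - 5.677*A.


Intercept = 88.362
Weight contribution = 13.397 * 107.4 = 1438.8378
Height contribution = 4.799 * 155 = 743.845
Age contribution = 5.677 * 20 = 113.54
BMR = 88.362 + 1438.8378 + 743.845 - 113.54
= 2157.5 kcal/day

2157.5 kcal/day


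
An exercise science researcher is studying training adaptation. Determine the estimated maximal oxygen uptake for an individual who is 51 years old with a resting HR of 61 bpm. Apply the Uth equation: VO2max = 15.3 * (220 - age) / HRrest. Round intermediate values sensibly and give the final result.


HRmax = 220 - 51 = 169
VO2max = 15.3 * (169 / 61)
= 15.3 * 2.7705
= 42.39 mL/kg/min

42.39 mL/kg/min


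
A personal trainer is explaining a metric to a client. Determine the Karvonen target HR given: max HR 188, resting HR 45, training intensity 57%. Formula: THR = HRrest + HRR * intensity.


HRR = HRmax - HRrest = 188 - 45 = 143
THR = 45 + 143 * 0.57
= 126.51 bpm

126.51 bpm


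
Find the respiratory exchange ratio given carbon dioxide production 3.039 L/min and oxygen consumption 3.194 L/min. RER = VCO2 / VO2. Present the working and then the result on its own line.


VCO2 = 3.039 L/min
VO2 = 3.194 L/min
RER = 3.039 / 3.194 = 0.9515

0.9515


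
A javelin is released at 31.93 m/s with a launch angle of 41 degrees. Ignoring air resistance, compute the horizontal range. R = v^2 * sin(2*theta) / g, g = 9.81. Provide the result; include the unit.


Launch speed squared = 1019.5249
sin(2 * 41 deg) = 0.990268
Range = 1019.5249 * 0.990268 / 9.81
= 102.916 m

102.916 m


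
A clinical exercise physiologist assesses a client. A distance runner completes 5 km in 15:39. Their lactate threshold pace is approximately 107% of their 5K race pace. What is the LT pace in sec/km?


Convert to seconds: 15 min 39 s = 939 s
Pace per km = 939 / 5 = 187.8 s/km
LT pace = 187.8 * 1.07 = 200.95 s/km

200.95 s/km


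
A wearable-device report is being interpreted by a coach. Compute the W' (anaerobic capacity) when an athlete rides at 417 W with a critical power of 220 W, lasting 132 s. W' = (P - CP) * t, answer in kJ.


Above-CP power = 197 W
Duration = 132 s
W' = 197 * 132 = 26004 J
Convert: 26004 / 1000 = 26.004 kJ

26.004 kJ


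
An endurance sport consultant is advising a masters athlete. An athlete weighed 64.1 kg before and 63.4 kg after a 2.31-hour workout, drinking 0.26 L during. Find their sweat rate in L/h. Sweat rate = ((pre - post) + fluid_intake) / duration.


Body mass change = 0.7 kg
Total sweat loss = 0.7 + 0.26 = 0.96 L
Rate = 0.96 / 2.31 = 0.416 L/h

0.416 L/h


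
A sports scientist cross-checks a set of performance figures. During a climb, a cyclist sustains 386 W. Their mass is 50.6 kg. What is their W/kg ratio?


Power-to-weight = 386 W / 50.6 kg
= 7.628 W/kg

7.628 W/kg


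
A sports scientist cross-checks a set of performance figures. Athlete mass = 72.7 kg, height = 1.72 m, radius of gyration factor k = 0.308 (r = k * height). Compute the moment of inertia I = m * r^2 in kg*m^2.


r = k * height = 0.308 * 1.72 = 0.52976 m
r^2 = 0.52976^2 = 0.280646
I = 72.7 * 0.280646 = 20.403 kg*m^2

20.403 kg*m^2


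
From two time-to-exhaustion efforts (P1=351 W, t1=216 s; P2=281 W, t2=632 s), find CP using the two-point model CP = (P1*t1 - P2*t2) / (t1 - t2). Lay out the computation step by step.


Work in trial 1 = 75816 J
Work in trial 2 = 177592 J
Delta work = -101776 J
Delta time = -416 s
CP = -101776 / -416 = 244.65 W

244.65 W


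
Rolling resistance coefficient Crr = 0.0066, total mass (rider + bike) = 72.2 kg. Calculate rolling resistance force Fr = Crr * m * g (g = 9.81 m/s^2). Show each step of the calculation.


Fr = Crr * m * g
= 0.0066 * 72.2 * 9.81
= 4.675 N

4.675 N


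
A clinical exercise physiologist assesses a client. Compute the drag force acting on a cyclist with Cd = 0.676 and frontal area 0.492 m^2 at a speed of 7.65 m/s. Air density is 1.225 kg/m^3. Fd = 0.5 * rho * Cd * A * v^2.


Step 1: v^2 = 58.5225
Step 2: Fd = 0.5 * 1.225 * 0.676 * 0.492 * 58.5225
= 11.922 N

11.922 N


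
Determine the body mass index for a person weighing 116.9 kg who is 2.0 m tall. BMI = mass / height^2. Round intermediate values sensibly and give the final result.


BMI = mass / height^2
= 116.9 / 2.0^2
= 116.9 / 4.0
= 29.23 kg/m^2

29.23 kg/m^2


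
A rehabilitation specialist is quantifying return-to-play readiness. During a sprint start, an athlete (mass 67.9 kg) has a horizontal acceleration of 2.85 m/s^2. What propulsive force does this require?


Propulsive force = mass * acceleration
= 67.9 kg * 2.85 m/s^2
= 193.52 N

193.52 N


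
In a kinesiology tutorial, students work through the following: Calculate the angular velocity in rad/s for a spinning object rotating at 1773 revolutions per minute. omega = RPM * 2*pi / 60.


omega = RPM * 2*pi / 60
= 1773 * 6.28318531 / 60
= 185.668 rad/s

185.668 rad/s


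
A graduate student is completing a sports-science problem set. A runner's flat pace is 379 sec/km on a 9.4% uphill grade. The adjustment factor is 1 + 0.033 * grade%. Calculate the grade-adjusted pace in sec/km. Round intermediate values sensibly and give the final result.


Factor = 1 + 0.033 * 9.4 = 1.3102
Adjusted pace = 379 * 1.3102
= 496.57 sec/km

496.57 s/km


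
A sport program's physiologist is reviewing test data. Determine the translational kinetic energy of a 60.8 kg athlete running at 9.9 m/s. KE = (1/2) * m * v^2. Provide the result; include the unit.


KE = 0.5 * m * v^2
= 0.5 * 60.8 * 9.9^2
= 0.5 * 60.8 * 98.01
= 2979.5 J

2979.5 J


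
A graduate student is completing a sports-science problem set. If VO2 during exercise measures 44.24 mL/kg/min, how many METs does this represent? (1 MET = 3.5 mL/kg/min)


METs = VO2 / 3.5 = 44.24 / 3.5 = 12.64

12.64 METs


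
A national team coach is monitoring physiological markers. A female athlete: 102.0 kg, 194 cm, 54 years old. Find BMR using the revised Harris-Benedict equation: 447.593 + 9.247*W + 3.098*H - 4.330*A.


Intercept = 447.593
Weight contribution = 9.247 * 102.0 = 943.194
Height contribution = 3.098 * 194 = 601.012
Age contribution = 4.33 * 54 = 233.82
BMR = 447.593 + 943.194 + 601.012 - 233.82
= 1757.98 kcal/day

1757.98 kcal/day


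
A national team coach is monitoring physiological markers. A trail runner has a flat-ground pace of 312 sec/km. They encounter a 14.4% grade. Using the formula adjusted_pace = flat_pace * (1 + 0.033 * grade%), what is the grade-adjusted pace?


Grade factor = 1 + 0.033 * 14.4 = 1.4752
Adjusted = 312 * 1.4752 = 460.26 sec/km

460.26 s/km


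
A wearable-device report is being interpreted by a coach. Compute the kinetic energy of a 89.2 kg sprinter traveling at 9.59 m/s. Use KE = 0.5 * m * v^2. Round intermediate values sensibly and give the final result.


Velocity squared = 91.9681
KE = 0.5 * 89.2 * 91.9681 = 4101.78 J

4101.78 J


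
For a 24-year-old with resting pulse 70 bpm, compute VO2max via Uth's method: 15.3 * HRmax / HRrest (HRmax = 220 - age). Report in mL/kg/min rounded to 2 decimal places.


Step 1: HRmax = 220 - 24 = 196 bpm
Step 2: Ratio = 196 / 70 = 2.8
Step 3: VO2max = 15.3 * 2.8 = 42.84 mL/kg/min

42.84 mL/kg/min


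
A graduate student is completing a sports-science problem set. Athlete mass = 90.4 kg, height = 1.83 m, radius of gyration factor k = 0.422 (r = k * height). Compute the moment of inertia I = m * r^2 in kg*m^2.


r = k * height = 0.422 * 1.83 = 0.77226 m
r^2 = 0.77226^2 = 0.596386
I = 90.4 * 0.596386 = 53.913 kg*m^2

53.913 kg*m^2


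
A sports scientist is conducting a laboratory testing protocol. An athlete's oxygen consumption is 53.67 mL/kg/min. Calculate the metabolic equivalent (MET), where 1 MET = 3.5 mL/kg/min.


MET = VO2 / 3.5
= 53.67 / 3.5
= 15.33 METs

15.33 METs


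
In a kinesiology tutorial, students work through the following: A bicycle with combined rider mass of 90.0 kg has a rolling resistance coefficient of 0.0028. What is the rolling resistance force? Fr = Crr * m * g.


Fr = 0.0028 * 90.0 * 9.81
= 0.252 * 9.81
= 2.472 N

2.472 N


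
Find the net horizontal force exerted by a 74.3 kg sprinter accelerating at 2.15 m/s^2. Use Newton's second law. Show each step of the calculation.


Newton's second law: F = m * a
F = 74.3 * 2.15 = 159.75 N

159.75 N


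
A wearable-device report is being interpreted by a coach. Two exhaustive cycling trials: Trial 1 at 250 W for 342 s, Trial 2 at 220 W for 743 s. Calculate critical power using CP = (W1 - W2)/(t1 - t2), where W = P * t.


W1 = 250 * 342 = 85500 J
W2 = 220 * 743 = 163460 J
CP = (85500 - 163460) / (342 - 743)
= -77960 / -401
= 194.41 W

194.41 W


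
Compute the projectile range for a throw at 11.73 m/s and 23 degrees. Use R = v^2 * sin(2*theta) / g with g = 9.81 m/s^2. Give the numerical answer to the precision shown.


Two times the angle = 46 degrees
sin(46) = 0.71934
R = 137.5929 * 0.71934 / 9.81 = 10.089 m

10.089 m


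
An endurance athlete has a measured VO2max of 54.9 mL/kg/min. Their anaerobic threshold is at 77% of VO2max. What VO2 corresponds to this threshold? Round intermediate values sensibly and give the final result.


Anaerobic threshold VO2 = VO2max * 77%
= 54.9 * 0.77
= 42.27 mL/kg/min

42.27 mL/kg/min


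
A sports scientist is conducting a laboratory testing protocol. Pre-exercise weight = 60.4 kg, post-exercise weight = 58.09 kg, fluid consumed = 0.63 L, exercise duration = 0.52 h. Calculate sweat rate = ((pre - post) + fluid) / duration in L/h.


Weight loss = 60.4 - 58.09 = 2.31 kg (approx L)
Total sweat = 2.31 + 0.63 = 2.94 L
Sweat rate = 2.94 / 0.52 = 5.654 L/h

5.654 L/h


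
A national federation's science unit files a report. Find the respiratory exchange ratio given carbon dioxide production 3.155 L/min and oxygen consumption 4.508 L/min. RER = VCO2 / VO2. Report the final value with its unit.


VCO2 = 3.155 L/min
VO2 = 4.508 L/min
RER = 3.155 / 4.508 = 0.6999

0.6999


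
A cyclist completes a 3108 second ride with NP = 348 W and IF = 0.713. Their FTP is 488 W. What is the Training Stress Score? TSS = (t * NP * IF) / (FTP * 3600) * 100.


t * NP * IF = 3108 * 348 * 0.713 = 771169.392
FTP * 3600 = 1756800
TSS = (771169.392 / 1756800) * 100 = 43.9

43.9 TSS


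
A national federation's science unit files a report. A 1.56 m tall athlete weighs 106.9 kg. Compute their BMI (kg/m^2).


height^2 = 2.4336 m^2
BMI = 106.9 / 2.4336 = 43.93 kg/m^2

43.93 kg/m^2


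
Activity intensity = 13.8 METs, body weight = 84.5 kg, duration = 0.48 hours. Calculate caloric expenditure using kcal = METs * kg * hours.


kcal = 13.8 * 84.5 * 0.48
= 1166.1 * 0.48
= 559.73 kcal

559.73 kcal


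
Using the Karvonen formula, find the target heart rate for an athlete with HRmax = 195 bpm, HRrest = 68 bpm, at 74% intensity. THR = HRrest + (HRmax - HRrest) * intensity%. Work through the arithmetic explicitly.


HRR = 195 - 68 = 127
THR = 68 + 127 * 0.74
= 68 + 93.98
= 161.98 bpm

161.98 bpm


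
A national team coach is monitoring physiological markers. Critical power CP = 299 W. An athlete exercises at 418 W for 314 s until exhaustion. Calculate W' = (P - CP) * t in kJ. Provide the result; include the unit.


P - CP = 418 - 299 = 119 W
W' = 119 * 314 = 37366 J
= 37366 / 1000 = 37.366 kJ

37.366 kJ


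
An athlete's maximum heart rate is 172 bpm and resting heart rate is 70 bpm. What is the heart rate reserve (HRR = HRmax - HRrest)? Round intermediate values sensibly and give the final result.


HRR = HRmax - HRrest
= 172 - 70
= 102 bpm

102 bpm


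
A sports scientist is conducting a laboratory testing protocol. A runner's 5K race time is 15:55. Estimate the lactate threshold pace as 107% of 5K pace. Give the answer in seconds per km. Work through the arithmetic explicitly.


Total race time = 15*60 + 55 = 955 seconds
5K pace = 955 / 5 = 191.0 sec/km
LT pace = 191.0 * 1.07 = 204.37 sec/km

204.37 s/km


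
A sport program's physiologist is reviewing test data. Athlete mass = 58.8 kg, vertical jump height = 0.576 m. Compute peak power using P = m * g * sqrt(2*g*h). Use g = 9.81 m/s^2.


sqrt(2 * 9.81 * 0.576) = sqrt(11.30112) = 3.361714 m/s
P = 58.8 * 9.81 * 3.361714
= 1939.13 W

1939.13 W


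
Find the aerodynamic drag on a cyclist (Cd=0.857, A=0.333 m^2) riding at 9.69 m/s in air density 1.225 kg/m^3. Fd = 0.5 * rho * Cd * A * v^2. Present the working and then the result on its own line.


Fd = 0.5 * 1.225 * 0.857 * 0.333 * 9.69^2
= 0.5 * 1.225 * 0.857 * 0.333 * 93.8961
= 16.413 N

16.413 N


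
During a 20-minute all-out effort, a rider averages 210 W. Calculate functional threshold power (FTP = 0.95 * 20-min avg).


FTP = 0.95 * 210
= 199.5 W

199.5 W


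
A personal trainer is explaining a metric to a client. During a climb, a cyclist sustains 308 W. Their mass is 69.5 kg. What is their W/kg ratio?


Power-to-weight = 308 W / 69.5 kg
= 4.432 W/kg

4.432 W/kg


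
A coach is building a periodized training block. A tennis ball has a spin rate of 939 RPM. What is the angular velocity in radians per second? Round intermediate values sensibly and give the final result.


Convert RPM to rad/s: multiply by 2*pi and divide by 60
omega = 939 * 2 * pi / 60
= 98.332 rad/s

98.332 rad/s


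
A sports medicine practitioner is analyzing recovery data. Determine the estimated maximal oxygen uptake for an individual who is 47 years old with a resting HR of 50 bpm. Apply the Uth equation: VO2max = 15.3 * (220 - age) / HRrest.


HRmax = 220 - 47 = 173
VO2max = 15.3 * (173 / 50)
= 15.3 * 3.46
= 52.94 mL/kg/min

52.94 mL/kg/min


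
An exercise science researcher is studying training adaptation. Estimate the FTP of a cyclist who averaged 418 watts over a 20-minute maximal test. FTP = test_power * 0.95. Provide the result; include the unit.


FTP = 418 * 0.95 = 397.1 W

397.1 W


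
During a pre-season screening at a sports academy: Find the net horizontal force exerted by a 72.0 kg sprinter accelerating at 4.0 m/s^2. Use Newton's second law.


Newton's second law: F = m * a
F = 72.0 * 4.0 = 288.0 N

288.0 N


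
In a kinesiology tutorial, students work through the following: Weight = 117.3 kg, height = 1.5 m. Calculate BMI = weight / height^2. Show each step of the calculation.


height^2 = 1.5^2 = 2.25
BMI = 117.3 / 2.25 = 52.13 kg/m^2

52.13 kg/m^2


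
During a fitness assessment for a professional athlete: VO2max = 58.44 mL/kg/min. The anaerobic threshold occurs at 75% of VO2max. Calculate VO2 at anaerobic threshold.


AT fraction = 75 / 100 = 0.75
AT VO2 = 58.44 * 0.75
= 43.83 mL/kg/min

43.83 mL/kg/min


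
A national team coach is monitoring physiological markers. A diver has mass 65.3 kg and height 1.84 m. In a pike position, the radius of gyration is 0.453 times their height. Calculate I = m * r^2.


r = 0.453 * 1.84 = 0.83352 m
I = m * r^2 = 65.3 * 0.694756 = 45.368 kg*m^2

45.368 kg*m^2


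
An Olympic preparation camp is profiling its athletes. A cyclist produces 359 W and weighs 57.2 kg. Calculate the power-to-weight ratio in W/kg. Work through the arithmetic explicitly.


P/W = power / mass
= 359 / 57.2
= 6.276 W/kg

6.276 W/kg


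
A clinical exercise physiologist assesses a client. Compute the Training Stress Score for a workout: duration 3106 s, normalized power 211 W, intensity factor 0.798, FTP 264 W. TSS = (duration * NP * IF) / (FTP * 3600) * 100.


Product = 3106 * 211 * 0.798 = 522982.068
Base = 264 * 3600 = 950400
TSS = 522982.068 / 950400 * 100 = 55.03

55.03 TSS


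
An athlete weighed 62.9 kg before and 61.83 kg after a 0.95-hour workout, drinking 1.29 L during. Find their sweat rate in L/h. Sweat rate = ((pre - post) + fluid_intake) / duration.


Body mass change = 1.07 kg
Total sweat loss = 1.07 + 1.29 = 2.36 L
Rate = 2.36 / 0.95 = 2.484 L/h

2.484 L/h


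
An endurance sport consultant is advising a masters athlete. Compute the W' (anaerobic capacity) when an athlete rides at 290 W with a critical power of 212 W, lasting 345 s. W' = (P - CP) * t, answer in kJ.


Above-CP power = 78 W
Duration = 345 s
W' = 78 * 345 = 26910 J
Convert: 26910 / 1000 = 26.91 kJ

26.91 kJ


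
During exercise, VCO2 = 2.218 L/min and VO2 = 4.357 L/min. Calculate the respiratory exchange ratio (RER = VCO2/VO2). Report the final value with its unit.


RER = VCO2 / VO2
= 2.218 / 4.357
= 0.5091

0.5091


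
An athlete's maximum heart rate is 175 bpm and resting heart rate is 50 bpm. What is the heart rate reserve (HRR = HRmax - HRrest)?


HRR = HRmax - HRrest
= 175 - 50
= 125 bpm

125 bpm


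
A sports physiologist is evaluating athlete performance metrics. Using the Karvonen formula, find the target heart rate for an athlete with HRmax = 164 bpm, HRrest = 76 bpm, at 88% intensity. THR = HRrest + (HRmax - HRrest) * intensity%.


HRR = 164 - 76 = 88
THR = 76 + 88 * 0.88
= 76 + 77.44
= 153.44 bpm

153.44 bpm


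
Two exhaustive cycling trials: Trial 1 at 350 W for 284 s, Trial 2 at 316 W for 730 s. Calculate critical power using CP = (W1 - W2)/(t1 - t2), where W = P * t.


W1 = 350 * 284 = 99400 J
W2 = 316 * 730 = 230680 J
CP = (99400 - 230680) / (284 - 730)
= -131280 / -446
= 294.35 W

294.35 W


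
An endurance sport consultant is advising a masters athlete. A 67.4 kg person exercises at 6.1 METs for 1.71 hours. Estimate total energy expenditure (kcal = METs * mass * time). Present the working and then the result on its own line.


Energy = METs * mass(kg) * time(h)
= 6.1 * 67.4 * 1.71
= 703.05 kcal

703.05 kcal


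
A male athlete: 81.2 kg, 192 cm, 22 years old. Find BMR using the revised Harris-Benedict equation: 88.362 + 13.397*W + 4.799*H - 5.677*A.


Intercept = 88.362
Weight contribution = 13.397 * 81.2 = 1087.8364
Height contribution = 4.799 * 192 = 921.408
Age contribution = 5.677 * 22 = 124.894
BMR = 88.362 + 1087.8364 + 921.408 - 124.894
= 1972.71 kcal/day

1972.71 kcal/day


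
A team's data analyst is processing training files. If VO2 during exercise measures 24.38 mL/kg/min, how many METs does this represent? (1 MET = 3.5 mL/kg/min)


METs = VO2 / 3.5 = 24.38 / 3.5 = 6.97

6.97 METs


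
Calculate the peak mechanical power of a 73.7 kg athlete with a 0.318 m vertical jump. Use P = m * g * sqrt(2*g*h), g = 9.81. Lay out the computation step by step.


First, sqrt(2gh) = sqrt(2 * 9.81 * 0.318)
= sqrt(6.23916) = 2.497831 m/s
Power = 73.7 * 9.81 * 2.497831 = 1805.92 W

1805.92 W


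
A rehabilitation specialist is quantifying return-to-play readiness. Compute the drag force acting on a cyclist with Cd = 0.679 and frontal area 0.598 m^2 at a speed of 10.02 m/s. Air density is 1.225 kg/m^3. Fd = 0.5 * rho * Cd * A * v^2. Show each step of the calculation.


Step 1: v^2 = 100.4004
Step 2: Fd = 0.5 * 1.225 * 0.679 * 0.598 * 100.4004
= 24.97 N

24.97 N


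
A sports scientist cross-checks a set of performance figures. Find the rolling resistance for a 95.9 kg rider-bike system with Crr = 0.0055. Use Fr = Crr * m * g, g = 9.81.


m * g = 95.9 * 9.81 = 940.779 N
Fr = 0.0055 * 940.779 = 5.174 N

5.174 N


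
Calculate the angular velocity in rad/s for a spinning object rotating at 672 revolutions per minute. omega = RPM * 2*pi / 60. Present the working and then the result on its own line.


omega = RPM * 2*pi / 60
= 672 * 6.28318531 / 60
= 70.372 rad/s

70.372 rad/s


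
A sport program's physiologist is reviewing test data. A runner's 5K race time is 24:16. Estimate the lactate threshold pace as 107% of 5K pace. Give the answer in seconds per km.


Total race time = 24*60 + 16 = 1456 seconds
5K pace = 1456 / 5 = 291.2 sec/km
LT pace = 291.2 * 1.07 = 311.58 sec/km

311.58 s/km


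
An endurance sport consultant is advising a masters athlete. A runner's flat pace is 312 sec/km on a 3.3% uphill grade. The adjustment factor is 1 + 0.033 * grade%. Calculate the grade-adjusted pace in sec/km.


Factor = 1 + 0.033 * 3.3 = 1.1089
Adjusted pace = 312 * 1.1089
= 345.98 sec/km

345.98 s/km


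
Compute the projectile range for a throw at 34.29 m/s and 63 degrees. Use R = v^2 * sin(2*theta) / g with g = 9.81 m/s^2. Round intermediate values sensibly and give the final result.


Two times the angle = 126 degrees
sin(126) = 0.809017
R = 1175.8041 * 0.809017 / 9.81 = 96.967 m

96.967 m


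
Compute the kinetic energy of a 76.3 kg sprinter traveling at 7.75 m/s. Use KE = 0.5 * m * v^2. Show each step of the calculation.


Velocity squared = 60.0625
KE = 0.5 * 76.3 * 60.0625 = 2291.38 J

2291.38 J


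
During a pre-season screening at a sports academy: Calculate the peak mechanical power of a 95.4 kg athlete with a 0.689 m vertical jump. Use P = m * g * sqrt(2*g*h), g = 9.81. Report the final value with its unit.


First, sqrt(2gh) = sqrt(2 * 9.81 * 0.689)
= sqrt(13.51818) = 3.676708 m/s
Power = 95.4 * 9.81 * 3.676708 = 3440.94 W

3440.94 W


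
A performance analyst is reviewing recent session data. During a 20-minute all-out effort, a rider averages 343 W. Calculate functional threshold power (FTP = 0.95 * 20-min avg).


FTP = 0.95 * 343
= 325.85 W

325.85 W


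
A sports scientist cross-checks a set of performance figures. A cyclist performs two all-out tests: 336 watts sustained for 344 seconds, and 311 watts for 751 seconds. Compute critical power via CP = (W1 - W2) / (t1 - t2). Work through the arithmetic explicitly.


W1 = P1 * t1 = 336 * 344 = 115584 J
W2 = P2 * t2 = 311 * 751 = 233561 J
CP = (115584 - 233561) / (344 - 751)
= 289.87 W

289.87 W


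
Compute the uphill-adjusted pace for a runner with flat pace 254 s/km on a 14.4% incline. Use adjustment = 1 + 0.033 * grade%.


Adjustment factor = 1 + 0.033 * 14.4 = 1.4752
Grade-adjusted pace = 254 * 1.4752 = 374.7 s/km

374.7 s/km


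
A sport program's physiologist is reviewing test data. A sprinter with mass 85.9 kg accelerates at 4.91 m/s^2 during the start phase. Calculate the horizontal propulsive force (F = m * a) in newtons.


F = m * a
= 85.9 * 4.91
= 421.77 N

421.77 N


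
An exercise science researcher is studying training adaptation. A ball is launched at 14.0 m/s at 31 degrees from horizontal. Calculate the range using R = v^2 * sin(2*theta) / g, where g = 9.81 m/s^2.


sin(2 * 31) = sin(62) = 0.882948
v^2 = 14.0^2 = 196.0
R = 196.0 * 0.882948 / 9.81
= 17.641 m

17.641 m


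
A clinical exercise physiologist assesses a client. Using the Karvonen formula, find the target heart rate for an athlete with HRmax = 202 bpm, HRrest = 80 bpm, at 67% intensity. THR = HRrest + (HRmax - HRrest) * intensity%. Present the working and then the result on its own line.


HRR = 202 - 80 = 122
THR = 80 + 122 * 0.67
= 80 + 81.74
= 161.74 bpm

161.74 bpm


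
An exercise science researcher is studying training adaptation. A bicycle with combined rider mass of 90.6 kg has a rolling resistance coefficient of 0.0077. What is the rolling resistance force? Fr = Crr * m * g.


Fr = 0.0077 * 90.6 * 9.81
= 0.69762 * 9.81
= 6.844 N

6.844 N


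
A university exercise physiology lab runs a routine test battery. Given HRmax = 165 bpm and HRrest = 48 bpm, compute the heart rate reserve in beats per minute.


Heart rate reserve = maximum HR minus resting HR
HRR = 165 - 48 = 117 bpm

117 bpm


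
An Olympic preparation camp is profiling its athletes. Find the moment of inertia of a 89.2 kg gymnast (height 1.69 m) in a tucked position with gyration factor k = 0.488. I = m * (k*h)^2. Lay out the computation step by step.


Radius of gyration = 0.488 * 1.69 = 0.82472 m
I = 89.2 * 0.82472^2
= 89.2 * 0.680163
= 60.671 kg*m^2

60.671 kg*m^2


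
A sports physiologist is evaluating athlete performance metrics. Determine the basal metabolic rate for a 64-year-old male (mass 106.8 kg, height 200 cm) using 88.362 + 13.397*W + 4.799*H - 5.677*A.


BMR = 88.362 + 13.397*106.8 + 4.799*200 - 5.677*64
= 2115.63 kcal/day

2115.63 kcal/day
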